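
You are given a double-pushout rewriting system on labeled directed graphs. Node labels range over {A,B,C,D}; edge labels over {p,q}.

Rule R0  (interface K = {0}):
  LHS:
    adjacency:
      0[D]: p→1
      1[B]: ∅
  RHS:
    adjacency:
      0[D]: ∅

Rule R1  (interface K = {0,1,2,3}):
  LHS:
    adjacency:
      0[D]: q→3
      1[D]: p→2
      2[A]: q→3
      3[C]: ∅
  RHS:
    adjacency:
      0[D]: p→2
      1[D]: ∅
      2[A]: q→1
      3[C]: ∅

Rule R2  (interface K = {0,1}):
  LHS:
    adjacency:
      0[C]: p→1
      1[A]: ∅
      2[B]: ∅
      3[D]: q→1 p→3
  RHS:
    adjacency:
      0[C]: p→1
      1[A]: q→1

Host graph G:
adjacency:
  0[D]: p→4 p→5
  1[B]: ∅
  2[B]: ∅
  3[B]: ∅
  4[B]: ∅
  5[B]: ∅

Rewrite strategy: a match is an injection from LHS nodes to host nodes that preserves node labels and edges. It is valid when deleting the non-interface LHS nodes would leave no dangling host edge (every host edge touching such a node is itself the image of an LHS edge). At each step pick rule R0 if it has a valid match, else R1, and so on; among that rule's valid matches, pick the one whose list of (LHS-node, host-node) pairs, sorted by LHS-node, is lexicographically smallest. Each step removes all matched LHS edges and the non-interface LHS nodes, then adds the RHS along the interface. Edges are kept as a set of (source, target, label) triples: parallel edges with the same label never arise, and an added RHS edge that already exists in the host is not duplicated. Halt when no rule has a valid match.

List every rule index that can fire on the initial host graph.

R0: 2 valid matches — {0↦0, 1↦4}, {0↦0, 1↦5}
R1: no valid match — LHS pattern not found
R2: no valid match — LHS pattern not found

Answer: [R0]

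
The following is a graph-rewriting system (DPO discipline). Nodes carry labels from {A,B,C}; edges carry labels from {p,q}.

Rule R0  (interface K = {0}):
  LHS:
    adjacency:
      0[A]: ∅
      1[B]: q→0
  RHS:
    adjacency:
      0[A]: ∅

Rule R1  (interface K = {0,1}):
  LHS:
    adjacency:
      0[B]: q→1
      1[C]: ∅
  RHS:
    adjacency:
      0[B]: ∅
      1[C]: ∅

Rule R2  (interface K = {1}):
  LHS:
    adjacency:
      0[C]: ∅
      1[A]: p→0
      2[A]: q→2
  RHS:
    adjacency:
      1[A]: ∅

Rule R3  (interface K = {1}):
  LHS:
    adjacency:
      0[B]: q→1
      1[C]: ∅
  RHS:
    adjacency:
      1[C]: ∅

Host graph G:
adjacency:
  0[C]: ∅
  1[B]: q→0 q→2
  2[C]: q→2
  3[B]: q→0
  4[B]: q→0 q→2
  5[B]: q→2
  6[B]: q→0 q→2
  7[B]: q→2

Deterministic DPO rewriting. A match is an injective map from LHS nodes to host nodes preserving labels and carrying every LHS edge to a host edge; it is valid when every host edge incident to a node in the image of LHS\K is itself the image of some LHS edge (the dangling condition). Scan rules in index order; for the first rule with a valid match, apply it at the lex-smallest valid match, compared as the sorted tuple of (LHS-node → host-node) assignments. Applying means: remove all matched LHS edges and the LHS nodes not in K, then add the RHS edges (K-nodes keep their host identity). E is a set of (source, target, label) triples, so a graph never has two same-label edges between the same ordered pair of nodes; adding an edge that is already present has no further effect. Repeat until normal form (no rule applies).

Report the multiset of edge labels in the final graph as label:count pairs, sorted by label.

Answer: q:1

Steps:
[0] host  ⇒  8 nodes, 10 edges  {1-q->0 1-q->2 2-q->2 3-q->0 4-q->0 4-q->2 5-q->2 6-q->0 6-q->2 7-q->2}
[1] R1 @ {0↦1, 1↦0}  ⇒  8 nodes, 9 edges  {1-q->2 2-q->2 3-q->0 4-q->0 4-q->2 5-q->2 6-q->0 6-q->2 7-q->2}
[2] R1 @ {0↦1, 1↦2}  ⇒  8 nodes, 8 edges  {2-q->2 3-q->0 4-q->0 4-q->2 5-q->2 6-q->0 6-q->2 7-q->2}
[3] R1 @ {0↦3, 1↦0}  ⇒  8 nodes, 7 edges  {2-q->2 4-q->0 4-q->2 5-q->2 6-q->0 6-q->2 7-q->2}
[4] R1 @ {0↦4, 1↦0}  ⇒  8 nodes, 6 edges  {2-q->2 4-q->2 5-q->2 6-q->0 6-q->2 7-q->2}
[5] R1 @ {0↦4, 1↦2}  ⇒  8 nodes, 5 edges  {2-q->2 5-q->2 6-q->0 6-q->2 7-q->2}
[6] R1 @ {0↦5, 1↦2}  ⇒  8 nodes, 4 edges  {2-q->2 6-q->0 6-q->2 7-q->2}
[7] R1 @ {0↦6, 1↦0}  ⇒  8 nodes, 3 edges  {2-q->2 6-q->2 7-q->2}
[8] R1 @ {0↦6, 1↦2}  ⇒  8 nodes, 2 edges  {2-q->2 7-q->2}
[9] R1 @ {0↦7, 1↦2}  ⇒  8 nodes, 1 edges  {2-q->2}
final graph: no rule applies after step 9
NF edges: [(2, 2, 'q')]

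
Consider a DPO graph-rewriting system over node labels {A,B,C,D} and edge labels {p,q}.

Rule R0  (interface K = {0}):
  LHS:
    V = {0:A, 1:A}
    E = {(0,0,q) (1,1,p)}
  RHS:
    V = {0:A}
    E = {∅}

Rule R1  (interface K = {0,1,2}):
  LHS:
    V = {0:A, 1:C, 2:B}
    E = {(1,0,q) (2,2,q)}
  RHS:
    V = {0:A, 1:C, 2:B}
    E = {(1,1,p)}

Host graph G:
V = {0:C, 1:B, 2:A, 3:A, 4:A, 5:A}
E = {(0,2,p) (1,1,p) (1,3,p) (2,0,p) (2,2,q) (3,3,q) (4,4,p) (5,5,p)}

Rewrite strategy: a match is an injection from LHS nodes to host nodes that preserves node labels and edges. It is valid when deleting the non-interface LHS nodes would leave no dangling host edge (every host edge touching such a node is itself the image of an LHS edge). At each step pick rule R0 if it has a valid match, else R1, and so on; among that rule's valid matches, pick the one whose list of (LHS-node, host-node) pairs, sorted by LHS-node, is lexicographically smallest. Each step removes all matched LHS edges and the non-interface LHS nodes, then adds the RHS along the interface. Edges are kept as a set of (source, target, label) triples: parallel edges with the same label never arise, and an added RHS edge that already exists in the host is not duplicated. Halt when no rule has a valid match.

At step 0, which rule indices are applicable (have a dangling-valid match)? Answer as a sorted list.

R0: 4 valid matches — {0↦2, 1↦4}, {0↦2, 1↦5}, {0↦3, 1↦4} (+1 more)
R1: no valid match — LHS pattern not found

Answer: [R0]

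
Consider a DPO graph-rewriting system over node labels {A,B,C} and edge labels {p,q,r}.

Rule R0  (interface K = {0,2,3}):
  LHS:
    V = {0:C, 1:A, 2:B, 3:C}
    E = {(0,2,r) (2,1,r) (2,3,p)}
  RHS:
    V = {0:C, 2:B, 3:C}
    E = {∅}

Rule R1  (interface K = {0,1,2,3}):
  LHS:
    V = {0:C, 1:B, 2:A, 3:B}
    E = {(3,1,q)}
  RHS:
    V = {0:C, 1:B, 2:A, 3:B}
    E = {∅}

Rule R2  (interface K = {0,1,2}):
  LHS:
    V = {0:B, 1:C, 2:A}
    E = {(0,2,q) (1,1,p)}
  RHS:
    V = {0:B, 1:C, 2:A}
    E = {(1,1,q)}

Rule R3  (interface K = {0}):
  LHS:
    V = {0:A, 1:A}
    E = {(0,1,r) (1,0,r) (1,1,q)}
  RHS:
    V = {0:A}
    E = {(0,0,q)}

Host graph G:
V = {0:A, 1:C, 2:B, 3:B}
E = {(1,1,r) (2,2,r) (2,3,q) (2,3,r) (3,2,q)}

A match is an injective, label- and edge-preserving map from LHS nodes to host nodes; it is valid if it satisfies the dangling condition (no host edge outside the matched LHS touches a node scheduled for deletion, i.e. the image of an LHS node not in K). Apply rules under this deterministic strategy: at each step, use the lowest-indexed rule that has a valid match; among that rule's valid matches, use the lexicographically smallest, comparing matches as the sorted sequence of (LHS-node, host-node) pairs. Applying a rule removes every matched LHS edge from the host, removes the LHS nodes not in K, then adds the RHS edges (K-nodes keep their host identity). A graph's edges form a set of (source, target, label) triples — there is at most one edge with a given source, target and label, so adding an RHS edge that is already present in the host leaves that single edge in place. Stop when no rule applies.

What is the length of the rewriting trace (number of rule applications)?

Answer: 2

Derivation:
initial: |V|=4 |E|=5  E = 1-r->1 2-r->2 2-q->3 2-r->3 3-q->2
step 1: apply R1 at {0↦1, 1↦2, 2↦0, 3↦3}  → |V|=4 |E|=4  E = 1-r->1 2-r->2 2-q->3 2-r->3
step 2: apply R1 at {0↦1, 1↦3, 2↦0, 3↦2}  → |V|=4 |E|=3  E = 1-r->1 2-r->2 2-r->3
normal form: no rule applies after step 2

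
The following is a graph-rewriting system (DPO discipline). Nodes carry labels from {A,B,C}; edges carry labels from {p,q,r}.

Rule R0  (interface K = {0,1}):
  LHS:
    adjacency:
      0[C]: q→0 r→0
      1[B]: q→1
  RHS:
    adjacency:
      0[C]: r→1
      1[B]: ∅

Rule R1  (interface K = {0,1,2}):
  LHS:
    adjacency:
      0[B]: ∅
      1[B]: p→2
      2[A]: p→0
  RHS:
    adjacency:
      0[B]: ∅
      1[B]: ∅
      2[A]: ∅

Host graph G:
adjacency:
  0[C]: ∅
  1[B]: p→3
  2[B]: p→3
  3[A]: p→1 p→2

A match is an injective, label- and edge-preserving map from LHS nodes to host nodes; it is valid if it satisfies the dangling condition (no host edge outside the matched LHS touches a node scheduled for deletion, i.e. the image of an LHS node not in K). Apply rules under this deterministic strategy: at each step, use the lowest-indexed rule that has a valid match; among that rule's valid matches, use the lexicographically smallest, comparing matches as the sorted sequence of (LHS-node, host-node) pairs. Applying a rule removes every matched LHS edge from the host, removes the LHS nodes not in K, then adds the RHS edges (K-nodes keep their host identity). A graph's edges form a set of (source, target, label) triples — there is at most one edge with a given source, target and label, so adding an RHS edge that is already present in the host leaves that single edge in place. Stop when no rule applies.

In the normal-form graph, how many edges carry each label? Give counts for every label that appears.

Answer: (no edges)

Derivation:
initial: |V|=4 |E|=4  E = 1-p->3 2-p->3 3-p->1 3-p->2
step 1: apply R1 at {0↦1, 1↦2, 2↦3}  → |V|=4 |E|=2  E = 1-p->3 3-p->2
step 2: apply R1 at {0↦2, 1↦1, 2↦3}  → |V|=4 |E|=0  E = ∅
normal form: no rule applies after step 2
NF edges: []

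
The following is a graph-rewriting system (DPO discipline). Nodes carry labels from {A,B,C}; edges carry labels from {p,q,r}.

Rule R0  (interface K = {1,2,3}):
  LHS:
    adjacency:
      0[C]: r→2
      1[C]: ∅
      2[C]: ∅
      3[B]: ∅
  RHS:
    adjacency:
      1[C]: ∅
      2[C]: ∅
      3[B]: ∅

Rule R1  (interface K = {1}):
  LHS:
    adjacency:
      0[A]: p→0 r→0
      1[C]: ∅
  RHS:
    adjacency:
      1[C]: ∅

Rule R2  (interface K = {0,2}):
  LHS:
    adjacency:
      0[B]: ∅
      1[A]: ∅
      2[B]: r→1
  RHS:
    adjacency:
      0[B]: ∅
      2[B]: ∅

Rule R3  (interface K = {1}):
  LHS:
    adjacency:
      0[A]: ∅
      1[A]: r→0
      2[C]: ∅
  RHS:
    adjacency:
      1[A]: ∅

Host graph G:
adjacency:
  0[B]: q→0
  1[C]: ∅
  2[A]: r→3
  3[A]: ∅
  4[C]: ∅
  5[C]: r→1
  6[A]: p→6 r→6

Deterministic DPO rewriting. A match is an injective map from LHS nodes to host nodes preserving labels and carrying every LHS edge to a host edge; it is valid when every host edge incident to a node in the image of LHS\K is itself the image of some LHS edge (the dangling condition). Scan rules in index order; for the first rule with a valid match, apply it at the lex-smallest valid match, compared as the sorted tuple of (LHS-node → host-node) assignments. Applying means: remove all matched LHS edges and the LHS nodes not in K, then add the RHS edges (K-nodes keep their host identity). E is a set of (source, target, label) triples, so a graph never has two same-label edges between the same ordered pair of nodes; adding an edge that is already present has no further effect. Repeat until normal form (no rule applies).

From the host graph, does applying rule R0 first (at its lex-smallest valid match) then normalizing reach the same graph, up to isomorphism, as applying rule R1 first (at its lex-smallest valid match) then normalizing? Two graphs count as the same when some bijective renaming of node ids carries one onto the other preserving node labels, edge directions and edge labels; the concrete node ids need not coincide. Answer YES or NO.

Answer: YES

Rewrite trace:
branch R0-first: apply at {0↦5, 1↦4, 2↦1, 3↦0} → |E|=4, then 2 more step(s) → NF |V|=3 |E|=1 V={0:B, 2:A, 4:C} E=0-q->0
branch R1-first: apply at {0↦6, 1↦1} → |E|=3, then 2 more step(s) → NF |V|=3 |E|=1 V={0:B, 2:A, 4:C} E=0-q->0
graphs isomorphic (equal up to label-preserving node renaming)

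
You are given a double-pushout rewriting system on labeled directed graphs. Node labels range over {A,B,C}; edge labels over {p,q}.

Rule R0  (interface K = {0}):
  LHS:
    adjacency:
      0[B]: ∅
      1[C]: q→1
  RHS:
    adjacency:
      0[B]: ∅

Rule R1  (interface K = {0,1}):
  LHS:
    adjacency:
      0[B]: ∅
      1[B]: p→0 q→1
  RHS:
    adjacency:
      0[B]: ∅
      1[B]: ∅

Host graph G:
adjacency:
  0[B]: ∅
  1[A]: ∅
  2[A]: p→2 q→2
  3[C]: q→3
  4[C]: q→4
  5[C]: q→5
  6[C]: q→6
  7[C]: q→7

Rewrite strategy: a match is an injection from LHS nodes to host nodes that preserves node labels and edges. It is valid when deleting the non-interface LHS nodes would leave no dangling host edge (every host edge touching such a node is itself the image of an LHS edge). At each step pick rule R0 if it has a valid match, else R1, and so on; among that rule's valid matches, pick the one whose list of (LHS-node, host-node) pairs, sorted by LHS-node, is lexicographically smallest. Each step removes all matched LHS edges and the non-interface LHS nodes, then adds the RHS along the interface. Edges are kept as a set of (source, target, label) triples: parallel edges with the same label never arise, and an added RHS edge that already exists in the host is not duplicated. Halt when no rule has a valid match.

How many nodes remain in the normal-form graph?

start.  V:8 E:7  edges: 2-p->2 2-q->2 3-q->3 4-q->4 5-q->5 6-q->6 7-q->7
1. fire R0 via {0↦0, 1↦3}  →  V:7 E:6  edges: 2-p->2 2-q->2 4-q->4 5-q->5 6-q->6 7-q->7
2. fire R0 via {0↦0, 1↦4}  →  V:6 E:5  edges: 2-p->2 2-q->2 5-q->5 6-q->6 7-q->7
3. fire R0 via {0↦0, 1↦5}  →  V:5 E:4  edges: 2-p->2 2-q->2 6-q->6 7-q->7
4. fire R0 via {0↦0, 1↦6}  →  V:4 E:3  edges: 2-p->2 2-q->2 7-q->7
5. fire R0 via {0↦0, 1↦7}  →  V:3 E:2  edges: 2-p->2 2-q->2
final graph: no rule applies after step 5
NF nodes: {0:B, 1:A, 2:A}

Answer: 3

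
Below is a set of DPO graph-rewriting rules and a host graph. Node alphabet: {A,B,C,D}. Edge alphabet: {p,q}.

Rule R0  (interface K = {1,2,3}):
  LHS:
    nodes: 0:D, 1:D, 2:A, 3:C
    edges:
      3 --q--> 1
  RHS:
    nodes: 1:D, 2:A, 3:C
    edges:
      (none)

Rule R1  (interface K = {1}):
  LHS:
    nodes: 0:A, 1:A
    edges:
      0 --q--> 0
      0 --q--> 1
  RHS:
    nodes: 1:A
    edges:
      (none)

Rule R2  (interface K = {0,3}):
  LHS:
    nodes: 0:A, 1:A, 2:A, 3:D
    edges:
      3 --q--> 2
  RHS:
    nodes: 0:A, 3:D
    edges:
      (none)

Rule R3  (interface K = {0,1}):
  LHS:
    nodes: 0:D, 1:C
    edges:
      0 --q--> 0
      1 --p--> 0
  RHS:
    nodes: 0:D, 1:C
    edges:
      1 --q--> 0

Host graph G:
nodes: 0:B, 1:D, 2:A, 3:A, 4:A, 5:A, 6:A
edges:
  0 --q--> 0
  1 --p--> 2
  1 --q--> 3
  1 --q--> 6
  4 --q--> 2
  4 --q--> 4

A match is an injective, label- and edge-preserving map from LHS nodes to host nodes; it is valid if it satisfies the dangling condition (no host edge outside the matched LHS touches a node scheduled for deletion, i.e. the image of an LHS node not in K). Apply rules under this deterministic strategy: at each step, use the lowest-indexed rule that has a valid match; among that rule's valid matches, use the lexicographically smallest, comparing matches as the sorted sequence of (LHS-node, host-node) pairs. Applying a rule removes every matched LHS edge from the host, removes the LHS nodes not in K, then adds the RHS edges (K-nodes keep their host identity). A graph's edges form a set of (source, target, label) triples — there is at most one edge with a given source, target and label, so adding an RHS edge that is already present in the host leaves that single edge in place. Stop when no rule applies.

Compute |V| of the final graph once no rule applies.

initial: |V|=7 |E|=6  E = 0-q->0 1-p->2 1-q->3 1-q->6 4-q->2 4-q->4
step 1: apply R1 at {0↦4, 1↦2}  → |V|=6 |E|=4  E = 0-q->0 1-p->2 1-q->3 1-q->6
step 2: apply R2 at {0↦2, 1↦5, 2↦3, 3↦1}  → |V|=4 |E|=3  E = 0-q->0 1-p->2 1-q->6
normal form: no rule applies after step 2
NF nodes: {0:B, 1:D, 2:A, 6:A}

Answer: 4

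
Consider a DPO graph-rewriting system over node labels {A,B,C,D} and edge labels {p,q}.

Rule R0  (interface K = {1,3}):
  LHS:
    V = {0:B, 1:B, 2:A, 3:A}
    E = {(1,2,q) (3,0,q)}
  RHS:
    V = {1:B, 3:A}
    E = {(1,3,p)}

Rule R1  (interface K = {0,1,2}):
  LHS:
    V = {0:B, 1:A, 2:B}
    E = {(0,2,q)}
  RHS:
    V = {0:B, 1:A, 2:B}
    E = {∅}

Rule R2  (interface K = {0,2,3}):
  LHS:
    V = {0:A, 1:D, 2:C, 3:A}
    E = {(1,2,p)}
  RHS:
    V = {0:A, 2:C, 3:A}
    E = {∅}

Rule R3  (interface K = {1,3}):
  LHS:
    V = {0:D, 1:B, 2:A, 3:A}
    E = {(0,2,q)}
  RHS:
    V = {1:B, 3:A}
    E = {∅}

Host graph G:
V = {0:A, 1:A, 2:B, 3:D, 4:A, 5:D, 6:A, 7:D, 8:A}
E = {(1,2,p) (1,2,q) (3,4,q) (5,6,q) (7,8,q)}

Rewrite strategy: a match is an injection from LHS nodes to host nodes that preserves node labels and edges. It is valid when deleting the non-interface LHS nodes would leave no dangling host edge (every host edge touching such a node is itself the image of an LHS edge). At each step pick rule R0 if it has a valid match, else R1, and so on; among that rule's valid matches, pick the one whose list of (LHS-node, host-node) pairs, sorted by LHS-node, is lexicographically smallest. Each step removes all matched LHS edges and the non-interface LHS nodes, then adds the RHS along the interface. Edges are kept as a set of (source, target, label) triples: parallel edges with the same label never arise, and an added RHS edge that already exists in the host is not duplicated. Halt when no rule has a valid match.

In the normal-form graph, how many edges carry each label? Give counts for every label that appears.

[0] host  ⇒  9 nodes, 5 edges  {1-p->2 1-q->2 3-q->4 5-q->6 7-q->8}
[1] R3 @ {0↦3, 1↦2, 2↦4, 3↦0}  ⇒  7 nodes, 4 edges  {1-p->2 1-q->2 5-q->6 7-q->8}
[2] R3 @ {0↦5, 1↦2, 2↦6, 3↦0}  ⇒  5 nodes, 3 edges  {1-p->2 1-q->2 7-q->8}
[3] R3 @ {0↦7, 1↦2, 2↦8, 3↦0}  ⇒  3 nodes, 2 edges  {1-p->2 1-q->2}
halt: no rule applies after step 3
NF edges: [(1, 2, 'p'), (1, 2, 'q')]

Answer: p:1 q:1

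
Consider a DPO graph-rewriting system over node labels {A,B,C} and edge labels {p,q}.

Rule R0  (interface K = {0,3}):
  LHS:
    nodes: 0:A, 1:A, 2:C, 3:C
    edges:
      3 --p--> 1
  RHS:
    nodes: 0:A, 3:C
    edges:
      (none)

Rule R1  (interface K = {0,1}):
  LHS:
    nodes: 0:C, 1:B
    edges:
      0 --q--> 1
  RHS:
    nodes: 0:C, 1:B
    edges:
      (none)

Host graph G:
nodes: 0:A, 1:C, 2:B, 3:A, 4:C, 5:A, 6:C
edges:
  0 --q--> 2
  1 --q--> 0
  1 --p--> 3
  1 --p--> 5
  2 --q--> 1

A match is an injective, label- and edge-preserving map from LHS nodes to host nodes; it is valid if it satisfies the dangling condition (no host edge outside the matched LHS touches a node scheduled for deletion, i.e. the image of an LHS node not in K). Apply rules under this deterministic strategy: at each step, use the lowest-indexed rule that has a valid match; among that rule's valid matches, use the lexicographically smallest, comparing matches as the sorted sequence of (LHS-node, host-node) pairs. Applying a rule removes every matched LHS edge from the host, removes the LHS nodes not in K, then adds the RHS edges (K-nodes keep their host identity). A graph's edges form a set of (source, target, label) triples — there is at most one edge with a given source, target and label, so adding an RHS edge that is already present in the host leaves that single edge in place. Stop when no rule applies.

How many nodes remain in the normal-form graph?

[0] host  ⇒  7 nodes, 5 edges  {0-q->2 1-q->0 1-p->3 1-p->5 2-q->1}
[1] R0 @ {0↦0, 1↦3, 2↦4, 3↦1}  ⇒  5 nodes, 4 edges  {0-q->2 1-q->0 1-p->5 2-q->1}
[2] R0 @ {0↦0, 1↦5, 2↦6, 3↦1}  ⇒  3 nodes, 3 edges  {0-q->2 1-q->0 2-q->1}
halt: no rule applies after step 2
NF nodes: {0:A, 1:C, 2:B}

Answer: 3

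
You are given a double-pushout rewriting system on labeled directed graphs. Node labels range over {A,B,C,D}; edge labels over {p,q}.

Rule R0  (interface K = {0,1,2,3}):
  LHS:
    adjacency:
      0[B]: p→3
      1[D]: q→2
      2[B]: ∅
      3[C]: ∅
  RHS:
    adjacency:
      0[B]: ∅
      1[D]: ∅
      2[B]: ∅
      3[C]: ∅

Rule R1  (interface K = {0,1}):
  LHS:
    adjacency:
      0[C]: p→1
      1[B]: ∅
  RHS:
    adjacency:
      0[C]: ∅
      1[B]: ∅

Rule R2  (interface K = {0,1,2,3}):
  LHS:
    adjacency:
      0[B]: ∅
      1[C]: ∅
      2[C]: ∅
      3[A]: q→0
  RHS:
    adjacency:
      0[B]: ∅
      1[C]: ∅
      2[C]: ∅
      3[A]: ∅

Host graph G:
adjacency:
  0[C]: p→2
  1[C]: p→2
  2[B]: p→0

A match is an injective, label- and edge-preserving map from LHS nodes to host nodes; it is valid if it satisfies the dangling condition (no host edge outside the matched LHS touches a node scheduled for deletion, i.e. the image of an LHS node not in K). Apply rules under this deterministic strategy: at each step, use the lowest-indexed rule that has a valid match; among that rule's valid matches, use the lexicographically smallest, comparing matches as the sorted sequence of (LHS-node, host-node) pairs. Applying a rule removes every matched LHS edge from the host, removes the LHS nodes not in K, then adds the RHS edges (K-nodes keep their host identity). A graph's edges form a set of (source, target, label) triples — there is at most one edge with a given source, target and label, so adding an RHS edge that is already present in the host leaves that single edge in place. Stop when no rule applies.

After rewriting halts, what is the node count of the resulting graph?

initial: |V|=3 |E|=3  E = 0-p->2 1-p->2 2-p->0
step 1: apply R1 at {0↦0, 1↦2}  → |V|=3 |E|=2  E = 1-p->2 2-p->0
step 2: apply R1 at {0↦1, 1↦2}  → |V|=3 |E|=1  E = 2-p->0
final graph: no rule applies after step 2
NF nodes: {0:C, 1:C, 2:B}

Answer: 3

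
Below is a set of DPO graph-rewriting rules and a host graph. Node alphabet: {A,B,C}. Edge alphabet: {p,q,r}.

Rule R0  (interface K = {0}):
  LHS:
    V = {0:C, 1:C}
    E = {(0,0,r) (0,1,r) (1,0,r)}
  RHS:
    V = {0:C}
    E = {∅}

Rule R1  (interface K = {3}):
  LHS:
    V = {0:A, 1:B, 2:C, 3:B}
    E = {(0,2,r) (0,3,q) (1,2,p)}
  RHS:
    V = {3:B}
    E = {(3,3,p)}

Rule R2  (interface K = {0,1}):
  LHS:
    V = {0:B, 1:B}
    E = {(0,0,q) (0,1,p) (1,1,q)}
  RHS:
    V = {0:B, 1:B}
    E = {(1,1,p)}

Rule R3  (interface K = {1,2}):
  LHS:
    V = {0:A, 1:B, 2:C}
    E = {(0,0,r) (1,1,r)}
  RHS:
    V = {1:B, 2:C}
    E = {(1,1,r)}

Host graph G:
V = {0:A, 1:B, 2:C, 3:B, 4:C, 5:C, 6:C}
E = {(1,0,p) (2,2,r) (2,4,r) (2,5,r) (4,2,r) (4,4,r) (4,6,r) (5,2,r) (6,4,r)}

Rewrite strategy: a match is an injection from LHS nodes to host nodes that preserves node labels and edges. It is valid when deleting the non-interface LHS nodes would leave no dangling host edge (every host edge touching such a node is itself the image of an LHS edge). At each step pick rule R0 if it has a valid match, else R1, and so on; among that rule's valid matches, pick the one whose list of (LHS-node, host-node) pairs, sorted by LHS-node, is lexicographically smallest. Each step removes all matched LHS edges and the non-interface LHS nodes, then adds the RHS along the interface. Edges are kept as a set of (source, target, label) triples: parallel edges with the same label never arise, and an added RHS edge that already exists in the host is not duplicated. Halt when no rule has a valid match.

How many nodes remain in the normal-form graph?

initial: |V|=7 |E|=9  E = 1-p->0 2-r->2 2-r->4 2-r->5 4-r->2 4-r->4 4-r->6 5-r->2 6-r->4
step 1: apply R0 at {0↦2, 1↦5}  → |V|=6 |E|=6  E = 1-p->0 2-r->4 4-r->2 4-r->4 4-r->6 6-r->4
step 2: apply R0 at {0↦4, 1↦2}  → |V|=5 |E|=3  E = 1-p->0 4-r->6 6-r->4
halt: no rule applies after step 2
NF nodes: {0:A, 1:B, 3:B, 4:C, 6:C}

Answer: 5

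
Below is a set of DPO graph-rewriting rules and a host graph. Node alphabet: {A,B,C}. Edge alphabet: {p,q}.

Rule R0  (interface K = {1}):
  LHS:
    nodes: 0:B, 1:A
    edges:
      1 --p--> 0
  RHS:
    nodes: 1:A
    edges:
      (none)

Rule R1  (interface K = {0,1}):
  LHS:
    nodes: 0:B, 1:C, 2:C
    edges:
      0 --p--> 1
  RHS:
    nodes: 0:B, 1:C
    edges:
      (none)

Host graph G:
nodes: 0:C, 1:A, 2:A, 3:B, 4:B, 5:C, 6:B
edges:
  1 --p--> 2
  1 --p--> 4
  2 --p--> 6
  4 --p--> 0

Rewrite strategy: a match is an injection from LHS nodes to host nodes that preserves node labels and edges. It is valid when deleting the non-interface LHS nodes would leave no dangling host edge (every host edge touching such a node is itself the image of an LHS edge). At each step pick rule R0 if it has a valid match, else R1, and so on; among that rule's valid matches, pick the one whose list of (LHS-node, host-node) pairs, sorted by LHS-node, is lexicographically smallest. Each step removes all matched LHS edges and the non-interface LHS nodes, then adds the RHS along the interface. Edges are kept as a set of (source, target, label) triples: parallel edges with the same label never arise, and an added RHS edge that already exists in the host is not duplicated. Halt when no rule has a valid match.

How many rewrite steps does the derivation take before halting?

Answer: 3

Steps:
initial: |V|=7 |E|=4  E = 1-p->2 1-p->4 2-p->6 4-p->0
step 1: apply R0 at {0↦6, 1↦2}  → |V|=6 |E|=3  E = 1-p->2 1-p->4 4-p->0
step 2: apply R1 at {0↦4, 1↦0, 2↦5}  → |V|=5 |E|=2  E = 1-p->2 1-p->4
step 3: apply R0 at {0↦4, 1↦1}  → |V|=4 |E|=1  E = 1-p->2
halt: no rule applies after step 3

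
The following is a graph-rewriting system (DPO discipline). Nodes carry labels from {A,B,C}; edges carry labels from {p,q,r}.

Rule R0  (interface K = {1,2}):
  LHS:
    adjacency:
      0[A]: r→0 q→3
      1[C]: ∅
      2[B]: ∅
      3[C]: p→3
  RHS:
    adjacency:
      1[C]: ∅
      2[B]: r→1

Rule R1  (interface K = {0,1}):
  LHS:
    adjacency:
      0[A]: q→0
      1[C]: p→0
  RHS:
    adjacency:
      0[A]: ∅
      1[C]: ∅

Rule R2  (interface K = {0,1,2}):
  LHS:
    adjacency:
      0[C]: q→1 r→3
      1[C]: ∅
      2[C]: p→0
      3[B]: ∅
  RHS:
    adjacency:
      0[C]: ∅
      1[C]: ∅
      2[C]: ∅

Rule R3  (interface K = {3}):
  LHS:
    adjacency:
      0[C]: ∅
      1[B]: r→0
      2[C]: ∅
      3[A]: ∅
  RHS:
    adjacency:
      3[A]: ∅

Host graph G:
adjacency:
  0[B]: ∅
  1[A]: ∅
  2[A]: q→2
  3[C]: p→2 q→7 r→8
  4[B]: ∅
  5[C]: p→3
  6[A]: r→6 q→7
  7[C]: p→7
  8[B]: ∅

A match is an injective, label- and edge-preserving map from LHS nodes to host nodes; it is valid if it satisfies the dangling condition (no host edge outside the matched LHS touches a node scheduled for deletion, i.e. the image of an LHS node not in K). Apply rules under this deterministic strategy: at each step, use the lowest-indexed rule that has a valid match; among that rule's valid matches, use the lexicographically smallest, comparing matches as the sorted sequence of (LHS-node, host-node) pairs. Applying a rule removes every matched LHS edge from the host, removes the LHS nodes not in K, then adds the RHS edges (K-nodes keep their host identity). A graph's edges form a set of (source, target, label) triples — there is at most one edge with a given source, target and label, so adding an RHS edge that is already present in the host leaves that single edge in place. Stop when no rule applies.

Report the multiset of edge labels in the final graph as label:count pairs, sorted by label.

start.  V:9 E:8  edges: 2-q->2 3-p->2 3-q->7 3-r->8 5-p->3 6-r->6 6-q->7 7-p->7
1. fire R1 via {0↦2, 1↦3}  →  V:9 E:6  edges: 3-q->7 3-r->8 5-p->3 6-r->6 6-q->7 7-p->7
2. fire R2 via {0↦3, 1↦7, 2↦5, 3↦8}  →  V:8 E:3  edges: 6-r->6 6-q->7 7-p->7
3. fire R0 via {0↦6, 1↦3, 2↦0, 3↦7}  →  V:6 E:1  edges: 0-r->3
4. fire R3 via {0↦3, 1↦0, 2↦5, 3↦1}  →  V:3 E:0  edges: ∅
final graph: no rule applies after step 4
NF edges: []

Answer: (no edges)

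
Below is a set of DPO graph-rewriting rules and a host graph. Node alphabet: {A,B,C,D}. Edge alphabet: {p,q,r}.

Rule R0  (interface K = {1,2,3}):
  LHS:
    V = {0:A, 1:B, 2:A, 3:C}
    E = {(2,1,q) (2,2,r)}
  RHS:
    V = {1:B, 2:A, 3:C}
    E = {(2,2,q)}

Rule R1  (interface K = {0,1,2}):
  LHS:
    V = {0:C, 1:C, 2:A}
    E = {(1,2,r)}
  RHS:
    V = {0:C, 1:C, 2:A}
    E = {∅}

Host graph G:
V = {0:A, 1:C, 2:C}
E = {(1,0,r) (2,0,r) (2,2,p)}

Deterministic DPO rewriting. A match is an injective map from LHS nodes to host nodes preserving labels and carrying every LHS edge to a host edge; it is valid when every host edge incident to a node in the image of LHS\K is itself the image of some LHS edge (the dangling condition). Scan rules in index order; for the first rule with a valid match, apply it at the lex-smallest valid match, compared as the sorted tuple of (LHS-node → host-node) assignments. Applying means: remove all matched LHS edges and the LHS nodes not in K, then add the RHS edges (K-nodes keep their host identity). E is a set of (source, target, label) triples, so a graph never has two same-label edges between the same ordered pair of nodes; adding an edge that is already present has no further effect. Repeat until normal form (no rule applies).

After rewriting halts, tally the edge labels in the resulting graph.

[0] host  ⇒  3 nodes, 3 edges  {1-r->0 2-r->0 2-p->2}
[1] R1 @ {0↦1, 1↦2, 2↦0}  ⇒  3 nodes, 2 edges  {1-r->0 2-p->2}
[2] R1 @ {0↦2, 1↦1, 2↦0}  ⇒  3 nodes, 1 edges  {2-p->2}
normal form: no rule applies after step 2
NF edges: [(2, 2, 'p')]

Answer: p:1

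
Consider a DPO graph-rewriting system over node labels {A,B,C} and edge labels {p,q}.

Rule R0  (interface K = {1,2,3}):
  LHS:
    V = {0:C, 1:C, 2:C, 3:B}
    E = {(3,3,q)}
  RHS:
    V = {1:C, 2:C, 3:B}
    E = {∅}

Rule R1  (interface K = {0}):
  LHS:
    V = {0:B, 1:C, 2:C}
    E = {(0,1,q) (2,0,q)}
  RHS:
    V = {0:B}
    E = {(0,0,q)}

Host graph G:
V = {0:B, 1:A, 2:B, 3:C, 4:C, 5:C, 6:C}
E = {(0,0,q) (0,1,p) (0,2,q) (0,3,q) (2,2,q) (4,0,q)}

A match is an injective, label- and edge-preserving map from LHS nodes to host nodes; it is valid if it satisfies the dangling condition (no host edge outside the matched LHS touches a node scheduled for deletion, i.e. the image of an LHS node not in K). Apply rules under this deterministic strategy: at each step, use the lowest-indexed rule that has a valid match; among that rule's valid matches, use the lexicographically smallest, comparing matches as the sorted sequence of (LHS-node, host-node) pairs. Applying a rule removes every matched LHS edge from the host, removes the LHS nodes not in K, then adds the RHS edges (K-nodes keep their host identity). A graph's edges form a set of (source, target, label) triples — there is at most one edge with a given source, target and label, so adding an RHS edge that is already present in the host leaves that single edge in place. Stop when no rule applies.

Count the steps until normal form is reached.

[0] host  ⇒  7 nodes, 6 edges  {0-q->0 0-p->1 0-q->2 0-q->3 2-q->2 4-q->0}
[1] R0 @ {0↦5, 1↦3, 2↦4, 3↦0}  ⇒  6 nodes, 5 edges  {0-p->1 0-q->2 0-q->3 2-q->2 4-q->0}
[2] R0 @ {0↦6, 1↦3, 2↦4, 3↦2}  ⇒  5 nodes, 4 edges  {0-p->1 0-q->2 0-q->3 4-q->0}
[3] R1 @ {0↦0, 1↦3, 2↦4}  ⇒  3 nodes, 3 edges  {0-q->0 0-p->1 0-q->2}
normal form: no rule applies after step 3

Answer: 3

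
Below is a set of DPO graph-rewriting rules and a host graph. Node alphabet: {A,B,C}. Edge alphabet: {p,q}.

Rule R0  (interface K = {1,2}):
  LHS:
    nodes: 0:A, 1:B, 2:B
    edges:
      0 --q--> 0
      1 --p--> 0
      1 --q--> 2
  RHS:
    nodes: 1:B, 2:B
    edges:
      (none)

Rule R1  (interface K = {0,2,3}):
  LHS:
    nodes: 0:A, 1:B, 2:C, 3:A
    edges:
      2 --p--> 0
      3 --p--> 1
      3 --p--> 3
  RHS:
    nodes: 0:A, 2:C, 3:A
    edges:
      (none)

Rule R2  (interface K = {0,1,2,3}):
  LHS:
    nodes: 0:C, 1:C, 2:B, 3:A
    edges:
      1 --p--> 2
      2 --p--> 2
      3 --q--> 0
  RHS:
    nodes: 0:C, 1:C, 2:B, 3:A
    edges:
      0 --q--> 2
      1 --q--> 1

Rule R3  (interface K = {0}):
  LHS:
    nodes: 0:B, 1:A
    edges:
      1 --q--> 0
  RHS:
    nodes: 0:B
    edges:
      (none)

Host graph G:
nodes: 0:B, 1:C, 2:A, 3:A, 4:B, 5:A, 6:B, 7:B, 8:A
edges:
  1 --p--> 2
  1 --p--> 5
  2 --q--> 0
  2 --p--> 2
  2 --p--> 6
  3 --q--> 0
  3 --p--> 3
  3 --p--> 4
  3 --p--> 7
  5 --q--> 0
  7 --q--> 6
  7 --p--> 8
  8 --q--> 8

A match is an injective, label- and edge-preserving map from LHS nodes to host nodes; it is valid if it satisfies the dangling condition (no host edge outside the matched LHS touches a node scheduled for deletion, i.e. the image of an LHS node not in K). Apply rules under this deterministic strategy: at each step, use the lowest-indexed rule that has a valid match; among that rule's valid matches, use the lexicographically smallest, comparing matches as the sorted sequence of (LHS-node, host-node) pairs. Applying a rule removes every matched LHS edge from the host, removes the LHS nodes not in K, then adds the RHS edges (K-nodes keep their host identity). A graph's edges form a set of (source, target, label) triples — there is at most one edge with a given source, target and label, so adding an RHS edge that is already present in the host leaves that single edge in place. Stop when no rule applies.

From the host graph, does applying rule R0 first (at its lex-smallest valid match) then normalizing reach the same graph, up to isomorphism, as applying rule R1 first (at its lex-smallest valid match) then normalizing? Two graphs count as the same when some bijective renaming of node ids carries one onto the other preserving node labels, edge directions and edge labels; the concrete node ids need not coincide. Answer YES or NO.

branch R0-first: apply at {0↦8, 1↦7, 2↦6} → |E|=10, then 4 more step(s) → NF |V|=4 |E|=2 V={0:B, 1:C, 3:A, 7:B} E=3-q->0 3-p->7
branch R1-first: apply at {0↦2, 1↦4, 2↦1, 3↦3} → |E|=10, then 4 more step(s) → NF |V|=4 |E|=2 V={0:B, 1:C, 3:A, 7:B} E=3-q->0 3-p->7
graphs isomorphic (equal up to label-preserving node renaming)

Answer: YES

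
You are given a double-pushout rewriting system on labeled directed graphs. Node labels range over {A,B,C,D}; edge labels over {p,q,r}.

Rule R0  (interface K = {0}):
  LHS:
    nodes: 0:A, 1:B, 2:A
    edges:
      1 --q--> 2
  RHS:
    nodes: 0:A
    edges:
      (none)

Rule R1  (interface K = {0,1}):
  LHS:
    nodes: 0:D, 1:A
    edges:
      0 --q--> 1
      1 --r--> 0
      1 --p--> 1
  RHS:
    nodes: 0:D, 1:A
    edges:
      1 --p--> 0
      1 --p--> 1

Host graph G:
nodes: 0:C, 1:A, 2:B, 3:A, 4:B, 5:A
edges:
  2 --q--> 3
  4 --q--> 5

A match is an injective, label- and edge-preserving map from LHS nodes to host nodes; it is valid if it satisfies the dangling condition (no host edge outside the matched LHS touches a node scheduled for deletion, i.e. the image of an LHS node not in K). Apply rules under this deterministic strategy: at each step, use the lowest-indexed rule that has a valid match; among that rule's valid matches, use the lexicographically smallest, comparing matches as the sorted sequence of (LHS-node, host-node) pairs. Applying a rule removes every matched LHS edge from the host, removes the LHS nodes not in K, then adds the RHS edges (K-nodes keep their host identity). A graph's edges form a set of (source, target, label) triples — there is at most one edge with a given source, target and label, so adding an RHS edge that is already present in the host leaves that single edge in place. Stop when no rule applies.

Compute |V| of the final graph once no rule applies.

Answer: 2

Derivation:
initial: |V|=6 |E|=2  E = 2-q->3 4-q->5
step 1: apply R0 at {0↦1, 1↦2, 2↦3}  → |V|=4 |E|=1  E = 4-q->5
step 2: apply R0 at {0↦1, 1↦4, 2↦5}  → |V|=2 |E|=0  E = ∅
normal form: no rule applies after step 2
NF nodes: {0:C, 1:A}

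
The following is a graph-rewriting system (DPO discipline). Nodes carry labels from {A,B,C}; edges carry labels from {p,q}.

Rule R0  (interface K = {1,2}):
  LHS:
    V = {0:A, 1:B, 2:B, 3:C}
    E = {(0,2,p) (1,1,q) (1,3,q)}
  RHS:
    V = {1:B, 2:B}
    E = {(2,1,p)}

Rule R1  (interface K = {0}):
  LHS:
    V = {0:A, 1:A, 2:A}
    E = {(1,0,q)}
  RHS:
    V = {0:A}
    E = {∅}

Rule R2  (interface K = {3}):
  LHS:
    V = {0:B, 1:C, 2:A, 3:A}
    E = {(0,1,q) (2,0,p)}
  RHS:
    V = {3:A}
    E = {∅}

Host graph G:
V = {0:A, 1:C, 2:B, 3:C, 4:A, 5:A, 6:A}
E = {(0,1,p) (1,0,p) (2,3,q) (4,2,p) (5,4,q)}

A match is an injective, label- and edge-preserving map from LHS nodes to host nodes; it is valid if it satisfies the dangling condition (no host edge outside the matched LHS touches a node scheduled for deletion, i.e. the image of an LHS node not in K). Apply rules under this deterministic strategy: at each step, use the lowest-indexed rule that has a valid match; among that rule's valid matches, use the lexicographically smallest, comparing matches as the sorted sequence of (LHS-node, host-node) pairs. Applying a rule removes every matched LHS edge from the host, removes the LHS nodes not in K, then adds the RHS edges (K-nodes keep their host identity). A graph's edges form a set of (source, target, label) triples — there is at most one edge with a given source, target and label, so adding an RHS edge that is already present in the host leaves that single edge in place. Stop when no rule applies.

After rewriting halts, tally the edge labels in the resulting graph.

start.  V:7 E:5  edges: 0-p->1 1-p->0 2-q->3 4-p->2 5-q->4
1. fire R1 via {0↦4, 1↦5, 2↦6}  →  V:5 E:4  edges: 0-p->1 1-p->0 2-q->3 4-p->2
2. fire R2 via {0↦2, 1↦3, 2↦4, 3↦0}  →  V:2 E:2  edges: 0-p->1 1-p->0
normal form: no rule applies after step 2
NF edges: [(0, 1, 'p'), (1, 0, 'p')]

Answer: p:2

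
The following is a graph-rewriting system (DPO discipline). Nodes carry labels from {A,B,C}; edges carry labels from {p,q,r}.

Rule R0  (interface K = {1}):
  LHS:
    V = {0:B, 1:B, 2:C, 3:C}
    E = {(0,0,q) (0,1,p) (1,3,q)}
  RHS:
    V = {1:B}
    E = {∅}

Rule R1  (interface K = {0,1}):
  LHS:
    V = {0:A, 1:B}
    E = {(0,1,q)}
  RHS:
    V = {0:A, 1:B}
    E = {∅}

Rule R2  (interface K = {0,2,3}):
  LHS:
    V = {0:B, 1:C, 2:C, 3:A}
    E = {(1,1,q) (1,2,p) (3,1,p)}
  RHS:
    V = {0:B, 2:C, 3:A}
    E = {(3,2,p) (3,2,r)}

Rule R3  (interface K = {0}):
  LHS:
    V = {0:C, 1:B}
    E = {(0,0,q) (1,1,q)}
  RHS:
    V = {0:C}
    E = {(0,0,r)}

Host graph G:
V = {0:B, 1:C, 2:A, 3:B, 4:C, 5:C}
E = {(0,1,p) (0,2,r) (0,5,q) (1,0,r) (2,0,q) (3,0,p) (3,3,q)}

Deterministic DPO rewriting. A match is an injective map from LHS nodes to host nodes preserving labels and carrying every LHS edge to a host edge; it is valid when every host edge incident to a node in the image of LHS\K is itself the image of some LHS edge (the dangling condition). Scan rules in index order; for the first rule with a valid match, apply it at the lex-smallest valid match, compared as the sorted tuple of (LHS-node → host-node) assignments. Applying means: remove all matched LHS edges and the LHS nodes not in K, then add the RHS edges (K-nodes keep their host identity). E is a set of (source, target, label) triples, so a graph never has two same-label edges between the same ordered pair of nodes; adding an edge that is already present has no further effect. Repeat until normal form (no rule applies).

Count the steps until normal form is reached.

Answer: 2

Derivation:
[0] host  ⇒  6 nodes, 7 edges  {0-p->1 0-r->2 0-q->5 1-r->0 2-q->0 3-p->0 3-q->3}
[1] R0 @ {0↦3, 1↦0, 2↦4, 3↦5}  ⇒  3 nodes, 4 edges  {0-p->1 0-r->2 1-r->0 2-q->0}
[2] R1 @ {0↦2, 1↦0}  ⇒  3 nodes, 3 edges  {0-p->1 0-r->2 1-r->0}
halt: no rule applies after step 2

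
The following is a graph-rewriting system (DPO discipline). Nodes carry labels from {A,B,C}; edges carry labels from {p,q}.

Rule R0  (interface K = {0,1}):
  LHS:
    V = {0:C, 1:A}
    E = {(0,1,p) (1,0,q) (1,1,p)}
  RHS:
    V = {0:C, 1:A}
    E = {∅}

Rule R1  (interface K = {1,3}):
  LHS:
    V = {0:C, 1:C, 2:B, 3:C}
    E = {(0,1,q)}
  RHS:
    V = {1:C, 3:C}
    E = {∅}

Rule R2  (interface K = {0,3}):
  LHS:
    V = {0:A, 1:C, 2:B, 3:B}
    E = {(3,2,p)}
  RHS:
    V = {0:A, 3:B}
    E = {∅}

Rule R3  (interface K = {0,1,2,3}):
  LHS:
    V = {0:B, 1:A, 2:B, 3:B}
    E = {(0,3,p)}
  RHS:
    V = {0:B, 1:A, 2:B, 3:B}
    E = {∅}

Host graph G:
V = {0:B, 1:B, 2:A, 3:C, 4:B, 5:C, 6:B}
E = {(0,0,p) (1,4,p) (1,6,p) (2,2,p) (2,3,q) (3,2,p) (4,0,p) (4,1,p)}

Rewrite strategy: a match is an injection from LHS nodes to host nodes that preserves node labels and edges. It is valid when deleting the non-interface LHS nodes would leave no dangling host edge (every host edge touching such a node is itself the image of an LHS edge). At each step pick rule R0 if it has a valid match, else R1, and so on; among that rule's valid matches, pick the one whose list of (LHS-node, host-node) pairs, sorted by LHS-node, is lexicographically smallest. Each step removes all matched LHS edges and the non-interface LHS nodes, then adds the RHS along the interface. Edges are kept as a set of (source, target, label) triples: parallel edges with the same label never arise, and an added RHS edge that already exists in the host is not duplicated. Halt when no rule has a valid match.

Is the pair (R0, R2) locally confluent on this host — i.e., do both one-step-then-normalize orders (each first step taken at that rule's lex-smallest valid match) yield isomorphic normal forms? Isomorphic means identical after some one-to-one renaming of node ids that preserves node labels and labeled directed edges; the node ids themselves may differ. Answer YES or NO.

Answer: YES

Derivation:
branch R0-first: apply at {0↦3, 1↦2} → |E|=5, then 3 more step(s) → NF |V|=3 |E|=2 V={0:B, 2:A, 4:B} E=0-p->0 4-p->0
branch R2-first: apply at {0↦2, 1↦5, 2↦6, 3↦1} → |E|=7, then 3 more step(s) → NF |V|=3 |E|=2 V={0:B, 2:A, 4:B} E=0-p->0 4-p->0
graphs isomorphic (equal up to label-preserving node renaming)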